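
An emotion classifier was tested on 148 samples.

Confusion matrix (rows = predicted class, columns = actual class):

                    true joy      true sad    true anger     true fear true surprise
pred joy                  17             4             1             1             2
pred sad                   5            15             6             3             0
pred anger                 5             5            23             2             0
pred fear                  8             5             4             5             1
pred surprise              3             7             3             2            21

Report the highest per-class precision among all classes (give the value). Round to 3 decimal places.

Per-class precision (TP/(TP+FP)):
  joy: TP=17, FP=4+1+1+2=8 → 17/25 = 0.6800
  sad: TP=15, FP=5+6+3+0=14 → 15/29 = 0.5172
  anger: TP=23, FP=5+5+2+0=12 → 23/35 = 0.6571
  fear: TP=5, FP=8+5+4+1=18 → 5/23 = 0.2174
  surprise: TP=21, FP=3+7+3+2=15 → 21/36 = 0.5833
Highest is class 'joy' with precision = 0.680.

0.680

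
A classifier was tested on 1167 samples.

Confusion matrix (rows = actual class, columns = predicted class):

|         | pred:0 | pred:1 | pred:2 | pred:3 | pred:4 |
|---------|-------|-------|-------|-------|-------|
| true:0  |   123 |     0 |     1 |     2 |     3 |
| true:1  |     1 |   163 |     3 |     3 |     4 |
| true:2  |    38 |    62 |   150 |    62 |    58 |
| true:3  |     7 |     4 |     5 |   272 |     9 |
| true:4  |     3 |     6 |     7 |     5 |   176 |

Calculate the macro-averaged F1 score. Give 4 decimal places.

Per-class F1 score (2·TP/(2·TP+FP+FN)):
  0: TP=123, FP=1+38+7+3=49, FN=0+1+2+3=6 → 246/301 = 0.81728
  1: TP=163, FP=0+62+4+6=72, FN=1+3+3+4=11 → 326/409 = 0.79707
  2: TP=150, FP=1+3+5+7=16, FN=38+62+62+58=220 → 300/536 = 0.55970
  3: TP=272, FP=2+3+62+5=72, FN=7+4+5+9=25 → 544/641 = 0.84867
  4: TP=176, FP=3+4+58+9=74, FN=3+6+7+5=21 → 352/447 = 0.78747
Macro-F1 score = mean = (0.81728 + 0.79707 + 0.55970 + 0.84867 + 0.78747) / 5 = 0.7620

0.7620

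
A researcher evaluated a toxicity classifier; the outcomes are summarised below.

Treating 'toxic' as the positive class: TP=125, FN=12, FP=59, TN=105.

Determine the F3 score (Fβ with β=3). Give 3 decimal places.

Fβ = (1+β²)·TP / ((1+β²)·TP + β²·FN + FP), with β²=9
= 10·125 / (10·125 + 9·12 + 59) = 0.882

0.882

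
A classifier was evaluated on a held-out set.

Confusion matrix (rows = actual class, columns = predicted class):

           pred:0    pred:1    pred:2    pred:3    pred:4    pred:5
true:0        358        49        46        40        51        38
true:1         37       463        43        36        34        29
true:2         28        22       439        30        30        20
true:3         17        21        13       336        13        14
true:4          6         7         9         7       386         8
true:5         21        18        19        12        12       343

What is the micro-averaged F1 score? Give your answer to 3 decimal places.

Micro-averaging pools counts across classes: ΣTP=2325, ΣFP=730, ΣFN=730.
Micro-F1 score = 2·TP/(2·TP+FP+FN) on pooled counts = 0.761 (equals overall accuracy in single-label multiclass).

0.761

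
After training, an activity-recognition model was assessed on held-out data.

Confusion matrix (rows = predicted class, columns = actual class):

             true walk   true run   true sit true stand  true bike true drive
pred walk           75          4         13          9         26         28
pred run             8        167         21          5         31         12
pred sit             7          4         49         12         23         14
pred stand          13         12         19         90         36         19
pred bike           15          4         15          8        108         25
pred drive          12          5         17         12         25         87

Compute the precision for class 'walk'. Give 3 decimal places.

0.484

One-vs-rest for 'walk': TP = diagonal; FP = other classes predicted 'walk'; FN = 'walk' predicted as other.
precision = TP/(TP+FP).
walk: TP=75, FP=4+13+9+26+28=80 → 75/155 = 0.4839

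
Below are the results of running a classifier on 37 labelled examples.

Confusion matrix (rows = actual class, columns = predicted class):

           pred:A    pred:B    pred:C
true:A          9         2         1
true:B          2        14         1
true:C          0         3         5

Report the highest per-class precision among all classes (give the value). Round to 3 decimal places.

Per-class precision (TP/(TP+FP)):
  A: TP=9, FP=2+0=2 → 9/11 = 0.8182
  B: TP=14, FP=2+3=5 → 14/19 = 0.7368
  C: TP=5, FP=1+1=2 → 5/7 = 0.7143
Highest is class 'A' with precision = 0.818.

0.818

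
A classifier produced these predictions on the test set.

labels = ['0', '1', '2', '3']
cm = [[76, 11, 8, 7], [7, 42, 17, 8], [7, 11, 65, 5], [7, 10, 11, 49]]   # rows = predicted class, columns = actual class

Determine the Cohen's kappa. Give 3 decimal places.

Observed agreement pₒ = trace/N = 232/341 = 0.6804
Expected agreement pₑ = Σ (rowᵢ·colᵢ)/N² = (97·102 + 74·74 + 101·88 + 69·77)/341² = 0.2543
κ = (pₒ − pₑ)/(1 − pₑ) = (0.6804 − 0.2543)/(1 − 0.2543) = 0.571

0.571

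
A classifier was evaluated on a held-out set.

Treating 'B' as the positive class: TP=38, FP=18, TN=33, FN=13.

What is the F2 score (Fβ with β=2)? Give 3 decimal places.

0.731

Fβ = (1+β²)·TP / ((1+β²)·TP + β²·FN + FP), with β²=4
= 5·38 / (5·38 + 4·13 + 18) = 0.731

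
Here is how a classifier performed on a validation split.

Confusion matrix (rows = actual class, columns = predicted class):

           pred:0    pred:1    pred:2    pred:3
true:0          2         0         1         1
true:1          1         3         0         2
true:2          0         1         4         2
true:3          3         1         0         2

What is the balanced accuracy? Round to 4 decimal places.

0.4762

Balanced accuracy = mean of per-class recall.
  0: recall = 2/4 = 0.50000
  1: recall = 3/6 = 0.50000
  2: recall = 4/7 = 0.57143
  3: recall = 2/6 = 0.33333
Mean = (0.50000 + 0.50000 + 0.57143 + 0.33333) / 4 = 0.4762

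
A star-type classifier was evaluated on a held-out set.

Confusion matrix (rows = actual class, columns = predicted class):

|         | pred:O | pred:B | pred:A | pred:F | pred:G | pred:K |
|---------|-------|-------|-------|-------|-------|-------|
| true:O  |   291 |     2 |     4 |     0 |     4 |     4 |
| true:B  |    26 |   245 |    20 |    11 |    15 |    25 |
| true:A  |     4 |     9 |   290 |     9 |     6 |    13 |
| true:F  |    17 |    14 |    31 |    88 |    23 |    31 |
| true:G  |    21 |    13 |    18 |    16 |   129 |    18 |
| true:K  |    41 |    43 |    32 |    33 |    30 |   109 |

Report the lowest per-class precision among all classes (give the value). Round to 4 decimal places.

Per-class precision (TP/(TP+FP)):
  O: TP=291, FP=26+4+17+21+41=109 → 291/400 = 0.72750
  B: TP=245, FP=2+9+14+13+43=81 → 245/326 = 0.75153
  A: TP=290, FP=4+20+31+18+32=105 → 290/395 = 0.73418
  F: TP=88, FP=0+11+9+16+33=69 → 88/157 = 0.56051
  G: TP=129, FP=4+15+6+23+30=78 → 129/207 = 0.62319
  K: TP=109, FP=4+25+13+31+18=91 → 109/200 = 0.54500
Lowest is class 'K' with precision = 0.5450.

0.5450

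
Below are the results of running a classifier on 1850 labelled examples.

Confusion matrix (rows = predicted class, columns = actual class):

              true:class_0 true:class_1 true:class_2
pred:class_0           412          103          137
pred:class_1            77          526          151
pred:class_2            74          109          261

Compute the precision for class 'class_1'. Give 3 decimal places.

precision = TP/(TP+FP).
class_1: TP=526, FP=77+151=228 → 526/754 = 0.6976

0.698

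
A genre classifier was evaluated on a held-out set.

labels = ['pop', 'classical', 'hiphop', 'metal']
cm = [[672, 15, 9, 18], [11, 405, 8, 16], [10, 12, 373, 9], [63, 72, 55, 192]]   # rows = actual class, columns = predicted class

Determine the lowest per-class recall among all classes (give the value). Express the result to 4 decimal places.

Per-class recall (TP/(TP+FN)):
  pop: TP=672, FN=15+9+18=42 → 672/714 = 0.94118
  classical: TP=405, FN=11+8+16=35 → 405/440 = 0.92045
  hiphop: TP=373, FN=10+12+9=31 → 373/404 = 0.92327
  metal: TP=192, FN=63+72+55=190 → 192/382 = 0.50262
Lowest is class 'metal' with recall = 0.5026.

0.5026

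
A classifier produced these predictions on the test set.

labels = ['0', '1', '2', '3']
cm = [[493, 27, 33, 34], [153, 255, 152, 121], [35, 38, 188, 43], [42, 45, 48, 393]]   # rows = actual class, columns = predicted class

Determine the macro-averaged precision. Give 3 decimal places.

0.623

Per-class precision (TP/(TP+FP)):
  0: TP=493, FP=153+35+42=230 → 493/723 = 0.6819
  1: TP=255, FP=27+38+45=110 → 255/365 = 0.6986
  2: TP=188, FP=33+152+48=233 → 188/421 = 0.4466
  3: TP=393, FP=34+121+43=198 → 393/591 = 0.6650
Macro-precision = mean = (0.6819 + 0.6986 + 0.4466 + 0.6650) / 4 = 0.623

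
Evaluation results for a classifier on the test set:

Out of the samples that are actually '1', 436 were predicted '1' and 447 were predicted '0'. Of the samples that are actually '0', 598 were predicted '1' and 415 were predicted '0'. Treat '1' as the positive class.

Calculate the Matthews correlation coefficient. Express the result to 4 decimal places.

MCC = (TP·TN − FP·FN) / √((TP+FP)(TP+FN)(TN+FP)(TN+FN))
Numerator = 436·415 − 598·447 = -86366
Denominator = √(1034·883·1013·862) = √797256288532 = 892892.0923
MCC = -86366 / 892892.0923 = -0.0967

-0.0967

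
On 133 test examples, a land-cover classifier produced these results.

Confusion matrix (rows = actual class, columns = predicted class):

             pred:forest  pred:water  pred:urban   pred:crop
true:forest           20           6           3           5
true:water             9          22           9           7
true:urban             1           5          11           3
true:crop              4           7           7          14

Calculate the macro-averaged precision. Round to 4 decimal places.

0.4969

Per-class precision (TP/(TP+FP)):
  forest: TP=20, FP=9+1+4=14 → 20/34 = 0.58824
  water: TP=22, FP=6+5+7=18 → 22/40 = 0.55000
  urban: TP=11, FP=3+9+7=19 → 11/30 = 0.36667
  crop: TP=14, FP=5+7+3=15 → 14/29 = 0.48276
Macro-precision = mean = (0.58824 + 0.55000 + 0.36667 + 0.48276) / 4 = 0.4969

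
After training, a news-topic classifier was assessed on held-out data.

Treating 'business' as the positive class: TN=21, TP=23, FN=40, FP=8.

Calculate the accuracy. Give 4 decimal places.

Accuracy = (TP+TN)/N = (23+21)/92 = 0.4783

0.4783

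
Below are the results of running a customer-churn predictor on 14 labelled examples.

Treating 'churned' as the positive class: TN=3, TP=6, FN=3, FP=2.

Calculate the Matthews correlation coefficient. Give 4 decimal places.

MCC = (TP·TN − FP·FN) / √((TP+FP)(TP+FN)(TN+FP)(TN+FN))
Numerator = 6·3 − 2·3 = 12
Denominator = √(8·9·5·6) = √2160 = 46.4758
MCC = 12 / 46.4758 = 0.2582

0.2582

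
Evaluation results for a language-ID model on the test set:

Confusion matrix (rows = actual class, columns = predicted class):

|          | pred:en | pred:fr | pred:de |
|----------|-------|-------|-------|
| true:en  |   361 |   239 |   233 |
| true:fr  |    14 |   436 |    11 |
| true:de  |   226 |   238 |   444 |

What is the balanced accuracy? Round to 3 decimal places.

0.623

Balanced accuracy = mean of per-class recall.
  en: recall = 361/833 = 0.4334
  fr: recall = 436/461 = 0.9458
  de: recall = 444/908 = 0.4890
Mean = (0.4334 + 0.9458 + 0.4890) / 3 = 0.623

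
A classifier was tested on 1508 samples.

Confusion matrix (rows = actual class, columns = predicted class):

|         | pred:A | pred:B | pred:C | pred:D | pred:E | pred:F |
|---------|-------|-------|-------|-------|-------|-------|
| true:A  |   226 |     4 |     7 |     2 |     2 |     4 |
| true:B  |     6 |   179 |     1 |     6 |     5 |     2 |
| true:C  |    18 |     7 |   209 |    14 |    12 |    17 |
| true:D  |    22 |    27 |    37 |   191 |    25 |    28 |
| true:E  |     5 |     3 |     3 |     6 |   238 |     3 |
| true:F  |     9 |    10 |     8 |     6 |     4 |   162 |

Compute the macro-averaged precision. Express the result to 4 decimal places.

0.7980

Per-class precision (TP/(TP+FP)):
  A: TP=226, FP=6+18+22+5+9=60 → 226/286 = 0.79021
  B: TP=179, FP=4+7+27+3+10=51 → 179/230 = 0.77826
  C: TP=209, FP=7+1+37+3+8=56 → 209/265 = 0.78868
  D: TP=191, FP=2+6+14+6+6=34 → 191/225 = 0.84889
  E: TP=238, FP=2+5+12+25+4=48 → 238/286 = 0.83217
  F: TP=162, FP=4+2+17+28+3=54 → 162/216 = 0.75000
Macro-precision = mean = (0.79021 + 0.77826 + 0.78868 + 0.84889 + 0.83217 + 0.75000) / 6 = 0.7980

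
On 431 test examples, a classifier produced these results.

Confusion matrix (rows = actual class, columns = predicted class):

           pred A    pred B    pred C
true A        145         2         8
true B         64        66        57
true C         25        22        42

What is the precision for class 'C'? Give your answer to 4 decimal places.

One-vs-rest for 'C': TP = diagonal; FP = other classes predicted 'C'; FN = 'C' predicted as other.
precision = TP/(TP+FP).
C: TP=42, FP=8+57=65 → 42/107 = 0.39252

0.3925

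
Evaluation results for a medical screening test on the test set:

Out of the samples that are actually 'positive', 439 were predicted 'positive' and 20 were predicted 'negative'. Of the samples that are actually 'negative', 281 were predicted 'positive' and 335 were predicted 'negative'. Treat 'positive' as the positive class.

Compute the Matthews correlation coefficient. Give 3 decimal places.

MCC = (TP·TN − FP·FN) / √((TP+FP)(TP+FN)(TN+FP)(TN+FN))
Numerator = 439·335 − 281·20 = 141445
Denominator = √(720·459·616·355) = √72269366400 = 268829.6234
MCC = 141445 / 268829.6234 = 0.526

0.526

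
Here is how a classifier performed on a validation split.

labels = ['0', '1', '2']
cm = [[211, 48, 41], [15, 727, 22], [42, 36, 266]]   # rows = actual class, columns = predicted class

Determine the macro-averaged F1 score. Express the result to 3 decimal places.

0.819

Per-class F1 score (2·TP/(2·TP+FP+FN)):
  0: TP=211, FP=15+42=57, FN=48+41=89 → 422/568 = 0.7430
  1: TP=727, FP=48+36=84, FN=15+22=37 → 1454/1575 = 0.9232
  2: TP=266, FP=41+22=63, FN=42+36=78 → 532/673 = 0.7905
Macro-F1 score = mean = (0.7430 + 0.9232 + 0.7905) / 3 = 0.819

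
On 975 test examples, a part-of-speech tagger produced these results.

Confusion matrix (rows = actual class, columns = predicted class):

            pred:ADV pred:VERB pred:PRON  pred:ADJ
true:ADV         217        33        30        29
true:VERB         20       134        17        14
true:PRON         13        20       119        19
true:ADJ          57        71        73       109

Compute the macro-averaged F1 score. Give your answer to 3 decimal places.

0.586

Per-class F1 score (2·TP/(2·TP+FP+FN)):
  ADV: TP=217, FP=20+13+57=90, FN=33+30+29=92 → 434/616 = 0.7045
  VERB: TP=134, FP=33+20+71=124, FN=20+17+14=51 → 268/443 = 0.6050
  PRON: TP=119, FP=30+17+73=120, FN=13+20+19=52 → 238/410 = 0.5805
  ADJ: TP=109, FP=29+14+19=62, FN=57+71+73=201 → 218/481 = 0.4532
Macro-F1 score = mean = (0.7045 + 0.6050 + 0.5805 + 0.4532) / 4 = 0.586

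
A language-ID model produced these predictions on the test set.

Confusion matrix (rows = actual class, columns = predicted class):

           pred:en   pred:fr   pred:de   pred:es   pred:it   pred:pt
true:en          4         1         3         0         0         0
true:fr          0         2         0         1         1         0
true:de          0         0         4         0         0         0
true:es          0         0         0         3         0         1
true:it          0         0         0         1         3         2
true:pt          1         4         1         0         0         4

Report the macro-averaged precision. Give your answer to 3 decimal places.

Per-class precision (TP/(TP+FP)):
  en: TP=4, FP=0+0+0+0+1=1 → 4/5 = 0.8000
  fr: TP=2, FP=1+0+0+0+4=5 → 2/7 = 0.2857
  de: TP=4, FP=3+0+0+0+1=4 → 4/8 = 0.5000
  es: TP=3, FP=0+1+0+1+0=2 → 3/5 = 0.6000
  it: TP=3, FP=0+1+0+0+0=1 → 3/4 = 0.7500
  pt: TP=4, FP=0+0+0+1+2=3 → 4/7 = 0.5714
Macro-precision = mean = (0.8000 + 0.2857 + 0.5000 + 0.6000 + 0.7500 + 0.5714) / 6 = 0.585

0.585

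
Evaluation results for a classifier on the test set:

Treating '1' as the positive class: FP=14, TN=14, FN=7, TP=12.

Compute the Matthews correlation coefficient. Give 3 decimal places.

0.130

MCC = (TP·TN − FP·FN) / √((TP+FP)(TP+FN)(TN+FP)(TN+FN))
Numerator = 12·14 − 14·7 = 70
Denominator = √(26·19·28·21) = √290472 = 538.9545
MCC = 70 / 538.9545 = 0.130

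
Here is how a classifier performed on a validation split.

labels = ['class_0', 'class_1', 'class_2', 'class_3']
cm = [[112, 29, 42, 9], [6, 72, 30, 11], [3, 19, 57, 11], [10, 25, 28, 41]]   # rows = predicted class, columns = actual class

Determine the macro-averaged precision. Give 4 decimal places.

0.5540

Per-class precision (TP/(TP+FP)):
  class_0: TP=112, FP=29+42+9=80 → 112/192 = 0.58333
  class_1: TP=72, FP=6+30+11=47 → 72/119 = 0.60504
  class_2: TP=57, FP=3+19+11=33 → 57/90 = 0.63333
  class_3: TP=41, FP=10+25+28=63 → 41/104 = 0.39423
Macro-precision = mean = (0.58333 + 0.60504 + 0.63333 + 0.39423) / 4 = 0.5540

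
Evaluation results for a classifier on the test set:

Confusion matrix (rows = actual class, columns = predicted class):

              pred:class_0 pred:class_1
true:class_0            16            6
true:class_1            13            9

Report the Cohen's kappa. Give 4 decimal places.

Observed agreement pₒ = trace/N = 25/44 = 0.56818
Expected agreement pₑ = Σ (rowᵢ·colᵢ)/N² = (22·29 + 22·15)/44² = 0.50000
κ = (pₒ − pₑ)/(1 − pₑ) = (0.56818 − 0.50000)/(1 − 0.50000) = 0.1364

0.1364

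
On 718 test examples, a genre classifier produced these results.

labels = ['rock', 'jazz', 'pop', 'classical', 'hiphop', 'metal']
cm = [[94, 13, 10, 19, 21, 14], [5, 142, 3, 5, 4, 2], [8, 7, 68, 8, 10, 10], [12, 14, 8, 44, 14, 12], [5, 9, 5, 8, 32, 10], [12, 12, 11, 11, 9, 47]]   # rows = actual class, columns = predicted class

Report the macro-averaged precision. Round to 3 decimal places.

Per-class precision (TP/(TP+FP)):
  rock: TP=94, FP=5+8+12+5+12=42 → 94/136 = 0.6912
  jazz: TP=142, FP=13+7+14+9+12=55 → 142/197 = 0.7208
  pop: TP=68, FP=10+3+8+5+11=37 → 68/105 = 0.6476
  classical: TP=44, FP=19+5+8+8+11=51 → 44/95 = 0.4632
  hiphop: TP=32, FP=21+4+10+14+9=58 → 32/90 = 0.3556
  metal: TP=47, FP=14+2+10+12+10=48 → 47/95 = 0.4947
Macro-precision = mean = (0.6912 + 0.7208 + 0.6476 + 0.4632 + 0.3556 + 0.4947) / 6 = 0.562

0.562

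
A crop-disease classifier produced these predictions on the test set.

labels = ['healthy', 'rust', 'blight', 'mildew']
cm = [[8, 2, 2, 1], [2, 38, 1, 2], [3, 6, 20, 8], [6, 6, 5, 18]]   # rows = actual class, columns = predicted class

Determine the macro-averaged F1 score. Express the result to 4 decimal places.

0.6195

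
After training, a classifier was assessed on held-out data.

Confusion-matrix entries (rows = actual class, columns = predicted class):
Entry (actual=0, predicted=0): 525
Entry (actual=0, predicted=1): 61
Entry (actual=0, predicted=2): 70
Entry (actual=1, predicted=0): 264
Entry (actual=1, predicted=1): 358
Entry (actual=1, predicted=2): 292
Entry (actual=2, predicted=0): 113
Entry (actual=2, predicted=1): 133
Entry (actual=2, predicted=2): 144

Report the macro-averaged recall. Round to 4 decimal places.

Per-class recall (TP/(TP+FN)):
  0: TP=525, FN=61+70=131 → 525/656 = 0.80030
  1: TP=358, FN=264+292=556 → 358/914 = 0.39168
  2: TP=144, FN=113+133=246 → 144/390 = 0.36923
Macro-recall = mean = (0.80030 + 0.39168 + 0.36923) / 3 = 0.5204

0.5204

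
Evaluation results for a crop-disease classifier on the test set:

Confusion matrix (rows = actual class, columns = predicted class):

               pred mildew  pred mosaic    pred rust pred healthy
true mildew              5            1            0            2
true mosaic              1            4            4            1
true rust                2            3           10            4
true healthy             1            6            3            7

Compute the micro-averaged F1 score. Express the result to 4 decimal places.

0.4815

Micro-averaging pools counts across classes: ΣTP=26, ΣFP=28, ΣFN=28.
Micro-F1 score = 2·TP/(2·TP+FP+FN) on pooled counts = 0.4815 (equals overall accuracy in single-label multiclass).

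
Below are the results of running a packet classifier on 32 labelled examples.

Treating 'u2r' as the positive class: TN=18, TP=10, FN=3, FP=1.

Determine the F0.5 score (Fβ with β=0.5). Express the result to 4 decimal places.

0.8772

Fβ = (1+β²)·TP / ((1+β²)·TP + β²·FN + FP), with β²=1/4
= 1.25·10 / (1.25·10 + 0.25·3 + 1) = 0.8772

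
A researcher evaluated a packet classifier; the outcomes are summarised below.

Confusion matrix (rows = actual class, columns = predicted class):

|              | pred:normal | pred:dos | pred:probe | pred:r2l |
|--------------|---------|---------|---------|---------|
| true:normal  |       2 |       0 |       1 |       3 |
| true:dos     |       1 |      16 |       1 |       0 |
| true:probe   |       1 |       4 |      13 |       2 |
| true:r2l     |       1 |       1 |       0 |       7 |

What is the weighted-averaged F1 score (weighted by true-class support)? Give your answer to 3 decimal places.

0.713

Per-class F1 score (2·TP/(2·TP+FP+FN)):
  normal: TP=2, FP=1+1+1=3, FN=0+1+3=4 → 4/11 = 0.3636
  dos: TP=16, FP=0+4+1=5, FN=1+1+0=2 → 32/39 = 0.8205
  probe: TP=13, FP=1+1+0=2, FN=1+4+2=7 → 26/35 = 0.7429
  r2l: TP=7, FP=3+0+2=5, FN=1+1+0=2 → 14/21 = 0.6667
Weighted-F1 score = Σ (supportᵢ/N)·F1 scoreᵢ with N=53: (6/53)·0.3636 + (18/53)·0.8205 + (20/53)·0.7429 + (9/53)·0.6667 = 0.713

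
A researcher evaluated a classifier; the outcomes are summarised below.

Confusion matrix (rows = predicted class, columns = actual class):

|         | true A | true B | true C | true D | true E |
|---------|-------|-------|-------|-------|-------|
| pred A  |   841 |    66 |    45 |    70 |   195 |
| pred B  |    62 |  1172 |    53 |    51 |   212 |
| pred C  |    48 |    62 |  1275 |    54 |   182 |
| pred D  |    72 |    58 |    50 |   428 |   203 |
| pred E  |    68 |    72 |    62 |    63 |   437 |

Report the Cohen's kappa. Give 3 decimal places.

0.624

Observed agreement pₒ = trace/N = 4153/5901 = 0.7038
Expected agreement pₑ = Σ (rowᵢ·colᵢ)/N² = (1091·1217 + 1430·1550 + 1485·1621 + 666·811 + 1229·702)/5901² = 0.2112
κ = (pₒ − pₑ)/(1 − pₑ) = (0.7038 − 0.2112)/(1 − 0.2112) = 0.624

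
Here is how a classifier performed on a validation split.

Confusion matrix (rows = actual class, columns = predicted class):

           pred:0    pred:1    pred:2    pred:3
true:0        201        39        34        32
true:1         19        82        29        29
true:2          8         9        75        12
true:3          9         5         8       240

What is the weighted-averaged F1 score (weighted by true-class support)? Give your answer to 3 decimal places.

Per-class F1 score (2·TP/(2·TP+FP+FN)):
  0: TP=201, FP=19+8+9=36, FN=39+34+32=105 → 402/543 = 0.7403
  1: TP=82, FP=39+9+5=53, FN=19+29+29=77 → 164/294 = 0.5578
  2: TP=75, FP=34+29+8=71, FN=8+9+12=29 → 150/250 = 0.6000
  3: TP=240, FP=32+29+12=73, FN=9+5+8=22 → 480/575 = 0.8348
Weighted-F1 score = Σ (supportᵢ/N)·F1 scoreᵢ with N=831: (306/831)·0.7403 + (159/831)·0.5578 + (104/831)·0.6000 + (262/831)·0.8348 = 0.718

0.718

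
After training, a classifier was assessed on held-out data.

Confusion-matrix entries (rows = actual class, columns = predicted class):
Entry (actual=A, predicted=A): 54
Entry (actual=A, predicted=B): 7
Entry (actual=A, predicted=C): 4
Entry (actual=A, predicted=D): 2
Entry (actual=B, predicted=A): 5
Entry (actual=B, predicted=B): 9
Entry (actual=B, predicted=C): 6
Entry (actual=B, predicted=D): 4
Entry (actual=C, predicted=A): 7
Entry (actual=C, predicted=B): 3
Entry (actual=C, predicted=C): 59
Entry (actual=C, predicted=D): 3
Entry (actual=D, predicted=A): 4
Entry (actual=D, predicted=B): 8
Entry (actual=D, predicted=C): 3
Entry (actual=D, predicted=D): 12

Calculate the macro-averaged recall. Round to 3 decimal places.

0.611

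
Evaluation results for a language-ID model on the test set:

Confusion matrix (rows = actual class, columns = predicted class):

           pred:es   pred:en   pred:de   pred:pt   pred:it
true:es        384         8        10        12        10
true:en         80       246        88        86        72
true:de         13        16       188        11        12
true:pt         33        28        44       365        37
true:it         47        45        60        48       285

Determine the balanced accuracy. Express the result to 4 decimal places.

0.6853

Balanced accuracy = mean of per-class recall.
  es: recall = 384/424 = 0.90566
  en: recall = 246/572 = 0.43007
  de: recall = 188/240 = 0.78333
  pt: recall = 365/507 = 0.71992
  it: recall = 285/485 = 0.58763
Mean = (0.90566 + 0.43007 + 0.78333 + 0.71992 + 0.58763) / 5 = 0.6853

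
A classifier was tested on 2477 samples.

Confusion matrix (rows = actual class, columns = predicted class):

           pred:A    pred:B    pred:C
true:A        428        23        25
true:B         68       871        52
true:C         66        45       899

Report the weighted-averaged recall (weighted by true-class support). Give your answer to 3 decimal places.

0.887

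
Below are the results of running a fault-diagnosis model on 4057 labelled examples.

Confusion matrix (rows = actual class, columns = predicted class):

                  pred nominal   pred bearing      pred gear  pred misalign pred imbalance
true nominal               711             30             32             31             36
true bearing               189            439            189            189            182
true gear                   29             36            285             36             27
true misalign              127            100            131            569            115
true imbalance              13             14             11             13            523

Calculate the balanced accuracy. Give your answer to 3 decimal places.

0.673

Balanced accuracy = mean of per-class recall.
  nominal: recall = 711/840 = 0.8464
  bearing: recall = 439/1188 = 0.3695
  gear: recall = 285/413 = 0.6901
  misalign: recall = 569/1042 = 0.5461
  imbalance: recall = 523/574 = 0.9111
Mean = (0.8464 + 0.3695 + 0.6901 + 0.5461 + 0.9111) / 5 = 0.673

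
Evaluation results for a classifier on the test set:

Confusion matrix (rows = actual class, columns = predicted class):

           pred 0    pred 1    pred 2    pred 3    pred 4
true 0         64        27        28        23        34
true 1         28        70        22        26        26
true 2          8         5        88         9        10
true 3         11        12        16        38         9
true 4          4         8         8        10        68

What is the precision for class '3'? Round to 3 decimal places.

One-vs-rest for '3': TP = diagonal; FP = other classes predicted '3'; FN = '3' predicted as other.
precision = TP/(TP+FP).
3: TP=38, FP=23+26+9+10=68 → 38/106 = 0.3585

0.358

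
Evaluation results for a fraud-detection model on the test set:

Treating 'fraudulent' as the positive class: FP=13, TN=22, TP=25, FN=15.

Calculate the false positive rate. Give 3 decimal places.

FPR = FP/(FP+TN) = 13/(13+22) = 0.371

0.371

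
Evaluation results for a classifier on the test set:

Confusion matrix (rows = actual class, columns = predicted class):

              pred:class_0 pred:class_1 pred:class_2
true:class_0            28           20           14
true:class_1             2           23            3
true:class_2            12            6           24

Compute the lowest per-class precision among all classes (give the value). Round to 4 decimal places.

0.4694

Per-class precision (TP/(TP+FP)):
  class_0: TP=28, FP=2+12=14 → 28/42 = 0.66667
  class_1: TP=23, FP=20+6=26 → 23/49 = 0.46939
  class_2: TP=24, FP=14+3=17 → 24/41 = 0.58537
Lowest is class 'class_1' with precision = 0.4694.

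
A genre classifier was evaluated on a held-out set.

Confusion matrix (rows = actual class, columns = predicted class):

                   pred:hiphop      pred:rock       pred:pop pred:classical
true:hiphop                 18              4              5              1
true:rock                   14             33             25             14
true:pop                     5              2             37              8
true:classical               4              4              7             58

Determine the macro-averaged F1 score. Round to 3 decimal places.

Per-class F1 score (2·TP/(2·TP+FP+FN)):
  hiphop: TP=18, FP=14+5+4=23, FN=4+5+1=10 → 36/69 = 0.5217
  rock: TP=33, FP=4+2+4=10, FN=14+25+14=53 → 66/129 = 0.5116
  pop: TP=37, FP=5+25+7=37, FN=5+2+8=15 → 74/126 = 0.5873
  classical: TP=58, FP=1+14+8=23, FN=4+4+7=15 → 116/154 = 0.7532
Macro-F1 score = mean = (0.5217 + 0.5116 + 0.5873 + 0.7532) / 4 = 0.593

0.593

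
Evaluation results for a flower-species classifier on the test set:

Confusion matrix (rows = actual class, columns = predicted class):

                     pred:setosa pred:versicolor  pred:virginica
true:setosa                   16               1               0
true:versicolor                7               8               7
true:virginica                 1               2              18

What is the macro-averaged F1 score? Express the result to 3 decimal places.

0.683

Per-class F1 score (2·TP/(2·TP+FP+FN)):
  setosa: TP=16, FP=7+1=8, FN=1+0=1 → 32/41 = 0.7805
  versicolor: TP=8, FP=1+2=3, FN=7+7=14 → 16/33 = 0.4848
  virginica: TP=18, FP=0+7=7, FN=1+2=3 → 36/46 = 0.7826
Macro-F1 score = mean = (0.7805 + 0.4848 + 0.7826) / 3 = 0.683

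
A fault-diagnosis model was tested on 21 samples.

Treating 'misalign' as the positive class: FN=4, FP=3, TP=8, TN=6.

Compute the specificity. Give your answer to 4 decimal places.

Specificity = TN/(TN+FP) = 6/(6+3) = 0.6667

0.6667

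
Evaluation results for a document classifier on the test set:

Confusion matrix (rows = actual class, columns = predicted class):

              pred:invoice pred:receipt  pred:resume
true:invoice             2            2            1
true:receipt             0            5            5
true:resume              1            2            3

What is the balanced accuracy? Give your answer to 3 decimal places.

Balanced accuracy = mean of per-class recall.
  invoice: recall = 2/5 = 0.4000
  receipt: recall = 5/10 = 0.5000
  resume: recall = 3/6 = 0.5000
Mean = (0.4000 + 0.5000 + 0.5000) / 3 = 0.467

0.467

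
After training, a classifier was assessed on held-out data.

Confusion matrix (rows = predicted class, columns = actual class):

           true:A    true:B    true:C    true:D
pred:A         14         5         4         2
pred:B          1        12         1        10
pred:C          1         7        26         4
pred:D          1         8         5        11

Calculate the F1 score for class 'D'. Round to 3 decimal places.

0.423

One-vs-rest for 'D': TP = diagonal; FP = other classes predicted 'D'; FN = 'D' predicted as other.
F1 score = 2·TP/(2·TP+FP+FN).
D: TP=11, FP=1+8+5=14, FN=2+10+4=16 → 22/52 = 0.4231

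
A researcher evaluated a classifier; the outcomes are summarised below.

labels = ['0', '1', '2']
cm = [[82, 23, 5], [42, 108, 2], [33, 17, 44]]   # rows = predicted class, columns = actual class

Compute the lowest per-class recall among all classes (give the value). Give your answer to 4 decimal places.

0.5223

Per-class recall (TP/(TP+FN)):
  0: TP=82, FN=42+33=75 → 82/157 = 0.52229
  1: TP=108, FN=23+17=40 → 108/148 = 0.72973
  2: TP=44, FN=5+2=7 → 44/51 = 0.86275
Lowest is class '0' with recall = 0.5223.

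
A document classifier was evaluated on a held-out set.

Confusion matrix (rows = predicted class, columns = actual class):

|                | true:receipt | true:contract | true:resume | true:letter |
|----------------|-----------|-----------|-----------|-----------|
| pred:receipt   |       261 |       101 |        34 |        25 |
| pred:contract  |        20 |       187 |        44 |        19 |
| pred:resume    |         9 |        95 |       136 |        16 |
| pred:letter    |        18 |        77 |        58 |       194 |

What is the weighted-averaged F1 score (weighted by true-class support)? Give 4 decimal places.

Per-class F1 score (2·TP/(2·TP+FP+FN)):
  receipt: TP=261, FP=101+34+25=160, FN=20+9+18=47 → 522/729 = 0.71605
  contract: TP=187, FP=20+44+19=83, FN=101+95+77=273 → 374/730 = 0.51233
  resume: TP=136, FP=9+95+16=120, FN=34+44+58=136 → 272/528 = 0.51515
  letter: TP=194, FP=18+77+58=153, FN=25+19+16=60 → 388/601 = 0.64559
Weighted-F1 score = Σ (supportᵢ/N)·F1 scoreᵢ with N=1294: (308/1294)·0.71605 + (460/1294)·0.51233 + (272/1294)·0.51515 + (254/1294)·0.64559 = 0.5876

0.5876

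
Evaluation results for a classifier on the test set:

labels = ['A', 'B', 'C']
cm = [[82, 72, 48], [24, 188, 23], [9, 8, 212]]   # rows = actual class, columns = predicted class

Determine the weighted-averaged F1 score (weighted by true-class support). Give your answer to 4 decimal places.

0.7054

Per-class F1 score (2·TP/(2·TP+FP+FN)):
  A: TP=82, FP=24+9=33, FN=72+48=120 → 164/317 = 0.51735
  B: TP=188, FP=72+8=80, FN=24+23=47 → 376/503 = 0.74751
  C: TP=212, FP=48+23=71, FN=9+8=17 → 424/512 = 0.82813
Weighted-F1 score = Σ (supportᵢ/N)·F1 scoreᵢ with N=666: (202/666)·0.51735 + (235/666)·0.74751 + (229/666)·0.82813 = 0.7054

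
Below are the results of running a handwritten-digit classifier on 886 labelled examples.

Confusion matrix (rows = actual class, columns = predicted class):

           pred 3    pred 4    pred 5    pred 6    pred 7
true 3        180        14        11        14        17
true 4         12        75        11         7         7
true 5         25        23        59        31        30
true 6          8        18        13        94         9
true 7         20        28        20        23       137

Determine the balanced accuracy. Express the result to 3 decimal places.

0.609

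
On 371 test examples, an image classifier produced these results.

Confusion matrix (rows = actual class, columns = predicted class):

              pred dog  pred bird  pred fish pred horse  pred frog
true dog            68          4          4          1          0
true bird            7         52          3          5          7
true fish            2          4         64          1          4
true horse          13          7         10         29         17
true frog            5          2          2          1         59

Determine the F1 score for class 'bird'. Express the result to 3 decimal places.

0.727

One-vs-rest for 'bird': TP = diagonal; FP = other classes predicted 'bird'; FN = 'bird' predicted as other.
F1 score = 2·TP/(2·TP+FP+FN).
bird: TP=52, FP=4+4+7+2=17, FN=7+3+5+7=22 → 104/143 = 0.7273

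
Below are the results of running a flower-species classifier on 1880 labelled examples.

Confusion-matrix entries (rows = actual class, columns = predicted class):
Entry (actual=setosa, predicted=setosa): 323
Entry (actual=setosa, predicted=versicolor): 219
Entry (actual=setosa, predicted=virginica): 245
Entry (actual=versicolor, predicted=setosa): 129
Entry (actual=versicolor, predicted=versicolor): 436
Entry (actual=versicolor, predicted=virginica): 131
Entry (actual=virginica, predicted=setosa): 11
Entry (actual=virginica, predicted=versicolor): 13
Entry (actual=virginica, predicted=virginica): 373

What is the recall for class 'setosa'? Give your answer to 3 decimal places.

0.410

One-vs-rest for 'setosa': TP = diagonal; FP = other classes predicted 'setosa'; FN = 'setosa' predicted as other.
recall = TP/(TP+FN).
setosa: TP=323, FN=219+245=464 → 323/787 = 0.4104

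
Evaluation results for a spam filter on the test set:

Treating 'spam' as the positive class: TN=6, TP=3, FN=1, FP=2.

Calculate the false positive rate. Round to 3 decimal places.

FPR = FP/(FP+TN) = 2/(2+6) = 0.250

0.250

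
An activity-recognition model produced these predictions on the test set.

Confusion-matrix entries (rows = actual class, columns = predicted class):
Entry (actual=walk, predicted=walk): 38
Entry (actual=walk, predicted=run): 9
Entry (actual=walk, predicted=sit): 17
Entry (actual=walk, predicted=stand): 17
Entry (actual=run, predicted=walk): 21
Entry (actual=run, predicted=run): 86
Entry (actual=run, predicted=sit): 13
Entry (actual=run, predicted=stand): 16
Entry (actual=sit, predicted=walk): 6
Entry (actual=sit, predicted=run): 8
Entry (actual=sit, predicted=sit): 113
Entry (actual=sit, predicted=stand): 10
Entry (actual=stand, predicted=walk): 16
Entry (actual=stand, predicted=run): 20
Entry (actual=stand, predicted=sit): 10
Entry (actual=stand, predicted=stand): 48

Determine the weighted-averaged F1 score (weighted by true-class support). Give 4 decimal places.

0.6336

Per-class F1 score (2·TP/(2·TP+FP+FN)):
  walk: TP=38, FP=21+6+16=43, FN=9+17+17=43 → 76/162 = 0.46914
  run: TP=86, FP=9+8+20=37, FN=21+13+16=50 → 172/259 = 0.66409
  sit: TP=113, FP=17+13+10=40, FN=6+8+10=24 → 226/290 = 0.77931
  stand: TP=48, FP=17+16+10=43, FN=16+20+10=46 → 96/185 = 0.51892
Weighted-F1 score = Σ (supportᵢ/N)·F1 scoreᵢ with N=448: (81/448)·0.46914 + (136/448)·0.66409 + (137/448)·0.77931 + (94/448)·0.51892 = 0.6336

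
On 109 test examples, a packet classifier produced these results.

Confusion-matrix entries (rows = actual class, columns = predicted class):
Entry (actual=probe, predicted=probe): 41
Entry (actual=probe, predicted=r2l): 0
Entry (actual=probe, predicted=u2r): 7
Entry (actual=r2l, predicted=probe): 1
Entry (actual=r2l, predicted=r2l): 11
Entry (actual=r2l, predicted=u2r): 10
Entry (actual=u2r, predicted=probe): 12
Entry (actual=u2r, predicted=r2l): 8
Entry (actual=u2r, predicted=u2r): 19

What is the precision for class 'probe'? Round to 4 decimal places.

precision = TP/(TP+FP).
probe: TP=41, FP=1+12=13 → 41/54 = 0.75926

0.7593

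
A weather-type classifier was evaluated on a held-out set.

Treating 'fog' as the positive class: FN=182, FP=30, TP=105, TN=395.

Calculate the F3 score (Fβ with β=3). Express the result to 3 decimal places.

0.386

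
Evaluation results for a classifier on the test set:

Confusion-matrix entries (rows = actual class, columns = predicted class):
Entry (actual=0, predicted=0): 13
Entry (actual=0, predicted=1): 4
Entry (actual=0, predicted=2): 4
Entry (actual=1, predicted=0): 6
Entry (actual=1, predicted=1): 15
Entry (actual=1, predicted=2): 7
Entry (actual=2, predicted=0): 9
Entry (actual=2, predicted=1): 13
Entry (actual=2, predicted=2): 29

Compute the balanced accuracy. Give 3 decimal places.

Balanced accuracy = mean of per-class recall.
  0: recall = 13/21 = 0.6190
  1: recall = 15/28 = 0.5357
  2: recall = 29/51 = 0.5686
Mean = (0.6190 + 0.5357 + 0.5686) / 3 = 0.574

0.574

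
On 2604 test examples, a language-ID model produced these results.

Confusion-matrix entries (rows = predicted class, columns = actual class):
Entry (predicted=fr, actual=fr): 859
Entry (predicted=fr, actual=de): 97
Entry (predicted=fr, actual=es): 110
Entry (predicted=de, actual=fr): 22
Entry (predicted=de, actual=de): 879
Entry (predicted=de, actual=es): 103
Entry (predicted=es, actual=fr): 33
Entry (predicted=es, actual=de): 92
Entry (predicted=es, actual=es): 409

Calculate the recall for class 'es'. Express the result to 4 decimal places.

0.6576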